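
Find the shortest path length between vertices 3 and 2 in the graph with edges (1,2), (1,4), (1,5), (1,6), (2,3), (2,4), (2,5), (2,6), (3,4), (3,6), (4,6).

Step 1: Build adjacency list:
  1: 2, 4, 5, 6
  2: 1, 3, 4, 5, 6
  3: 2, 4, 6
  4: 1, 2, 3, 6
  5: 1, 2
  6: 1, 2, 3, 4

Step 2: BFS from vertex 3 to find shortest path to 2:
  vertex 2 reached at distance 1

Step 3: Shortest path: 3 -> 2
Path length: 1 edge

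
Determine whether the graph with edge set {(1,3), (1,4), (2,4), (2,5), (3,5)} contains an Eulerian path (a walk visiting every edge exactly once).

Step 1: Find the degree of each vertex:
  deg(1) = 2
  deg(2) = 2
  deg(3) = 2
  deg(4) = 2
  deg(5) = 2

Step 2: Count vertices with odd degree:
  All vertices have even degree (0 odd-degree vertices)

Step 3: Apply Euler's theorem:
  - Eulerian circuit exists iff graph is connected and all vertices have even degree
  - Eulerian path exists iff graph is connected and has 0 or 2 odd-degree vertices

Graph is connected with 0 odd-degree vertices.
Both Eulerian circuit and Eulerian path exist.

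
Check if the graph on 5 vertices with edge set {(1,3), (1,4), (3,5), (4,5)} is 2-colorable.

Step 1: Attempt 2-coloring using BFS:
  Start at vertex 1, assign color 0
  Color vertex 3 with color 1 (neighbor of 1)
  Color vertex 4 with color 1 (neighbor of 1)
  Color vertex 5 with color 0 (neighbor of 3)
  Start new component at vertex 2, assign color 0

Step 2: 2-coloring succeeded. No conflicts found.
  Set A (color 0): {1, 2, 5}
  Set B (color 1): {3, 4}

The graph is bipartite with partition {1, 2, 5}, {3, 4}.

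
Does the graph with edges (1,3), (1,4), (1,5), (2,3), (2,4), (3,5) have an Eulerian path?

Step 1: Find the degree of each vertex:
  deg(1) = 3
  deg(2) = 2
  deg(3) = 3
  deg(4) = 2
  deg(5) = 2

Step 2: Count vertices with odd degree:
  Odd-degree vertices: 1, 3 (2 total)

Step 3: Apply Euler's theorem:
  - Eulerian circuit exists iff graph is connected and all vertices have even degree
  - Eulerian path exists iff graph is connected and has 0 or 2 odd-degree vertices

Graph is connected with exactly 2 odd-degree vertices (1, 3).
Eulerian path exists (starting and ending at the odd-degree vertices), but no Eulerian circuit.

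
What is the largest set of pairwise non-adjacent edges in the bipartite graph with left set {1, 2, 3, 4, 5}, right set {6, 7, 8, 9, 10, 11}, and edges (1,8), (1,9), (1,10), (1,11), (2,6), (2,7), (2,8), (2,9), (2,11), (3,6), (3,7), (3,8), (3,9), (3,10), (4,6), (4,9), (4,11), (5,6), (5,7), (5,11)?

Step 1: List the neighbors of each left vertex:
  1: 8, 9, 10, 11
  2: 6, 7, 8, 9, 11
  3: 6, 7, 8, 9, 10
  4: 6, 9, 11
  5: 6, 7, 11

Step 2: Greedily match left vertices, then look for augmenting paths:
  Match 1 -- 8
  Match 2 -- 6
  Match 3 -- 7
  Match 4 -- 9
  Match 5 -- 11
  No augmenting path remains.

Step 3: Verify this is maximum:
  Matching size 5 = min(|L|, |R|) = min(5, 6), which is an upper bound, so this matching is maximum.

Maximum matching: {(1,8), (2,6), (3,7), (4,9), (5,11)}
Size: 5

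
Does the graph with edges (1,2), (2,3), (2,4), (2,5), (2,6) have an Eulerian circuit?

Step 1: Find the degree of each vertex:
  deg(1) = 1
  deg(2) = 5
  deg(3) = 1
  deg(4) = 1
  deg(5) = 1
  deg(6) = 1

Step 2: Count vertices with odd degree:
  Odd-degree vertices: 1, 2, 3, 4, 5, 6 (6 total)

Step 3: Apply Euler's theorem:
  - Eulerian circuit exists iff graph is connected and all vertices have even degree
  - Eulerian path exists iff graph is connected and has 0 or 2 odd-degree vertices

Graph has 6 odd-degree vertices (need 0 or 2).
Neither Eulerian path nor Eulerian circuit exists.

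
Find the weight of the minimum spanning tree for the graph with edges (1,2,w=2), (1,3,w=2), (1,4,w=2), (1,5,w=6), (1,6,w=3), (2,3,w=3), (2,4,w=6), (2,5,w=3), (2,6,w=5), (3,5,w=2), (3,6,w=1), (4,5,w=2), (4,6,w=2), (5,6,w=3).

Apply Kruskal's algorithm (sort edges by weight, add if no cycle):

Sorted edges by weight:
  (3,6) w=1
  (1,2) w=2
  (1,3) w=2
  (1,4) w=2
  (3,5) w=2
  (4,5) w=2
  (4,6) w=2
  (1,6) w=3
  (2,5) w=3
  (2,3) w=3
  (5,6) w=3
  (2,6) w=5
  (1,5) w=6
  (2,4) w=6

Add edge (3,6) w=1 -- no cycle. Running total: 1
Add edge (1,2) w=2 -- no cycle. Running total: 3
Add edge (1,3) w=2 -- no cycle. Running total: 5
Add edge (1,4) w=2 -- no cycle. Running total: 7
Add edge (3,5) w=2 -- no cycle. Running total: 9

MST edges: (3,6,w=1), (1,2,w=2), (1,3,w=2), (1,4,w=2), (3,5,w=2)
Total MST weight: 1 + 2 + 2 + 2 + 2 = 9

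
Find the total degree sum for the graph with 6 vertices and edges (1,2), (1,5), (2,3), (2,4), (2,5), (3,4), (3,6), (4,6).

Step 1: Count edges incident to each vertex:
  deg(1) = 2 (neighbors: 2, 5)
  deg(2) = 4 (neighbors: 1, 3, 4, 5)
  deg(3) = 3 (neighbors: 2, 4, 6)
  deg(4) = 3 (neighbors: 2, 3, 6)
  deg(5) = 2 (neighbors: 1, 2)
  deg(6) = 2 (neighbors: 3, 4)

Step 2: Sum all degrees:
  2 + 4 + 3 + 3 + 2 + 2 = 16

Verification: sum of degrees = 2 * |E| = 2 * 8 = 16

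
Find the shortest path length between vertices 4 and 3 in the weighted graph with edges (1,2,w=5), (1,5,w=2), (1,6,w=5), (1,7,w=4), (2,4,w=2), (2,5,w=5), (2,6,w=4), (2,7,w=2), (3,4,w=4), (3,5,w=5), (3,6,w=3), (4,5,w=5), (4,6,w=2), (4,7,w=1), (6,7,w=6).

Step 1: Build adjacency list with weights:
  1: 2(w=5), 5(w=2), 6(w=5), 7(w=4)
  2: 1(w=5), 4(w=2), 5(w=5), 6(w=4), 7(w=2)
  3: 4(w=4), 5(w=5), 6(w=3)
  4: 2(w=2), 3(w=4), 5(w=5), 6(w=2), 7(w=1)
  5: 1(w=2), 2(w=5), 3(w=5), 4(w=5)
  6: 1(w=5), 2(w=4), 3(w=3), 4(w=2), 7(w=6)
  7: 1(w=4), 2(w=2), 4(w=1), 6(w=6)

Step 2: Apply Dijkstra's algorithm from vertex 4:
  Visit vertex 4 (distance=0)
    Update dist[2] = 2
    Update dist[3] = 4
    Update dist[5] = 5
    Update dist[6] = 2
    Update dist[7] = 1
  Visit vertex 7 (distance=1)
    Update dist[1] = 5
  Visit vertex 2 (distance=2)
  Visit vertex 6 (distance=2)
  Visit vertex 3 (distance=4)

Step 3: Shortest path: 4 -> 3
Total weight: 4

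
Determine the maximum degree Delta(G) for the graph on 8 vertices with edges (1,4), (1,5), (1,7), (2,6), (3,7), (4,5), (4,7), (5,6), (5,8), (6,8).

Step 1: Count edges incident to each vertex:
  deg(1) = 3 (neighbors: 4, 5, 7)
  deg(2) = 1 (neighbors: 6)
  deg(3) = 1 (neighbors: 7)
  deg(4) = 3 (neighbors: 1, 5, 7)
  deg(5) = 4 (neighbors: 1, 4, 6, 8)
  deg(6) = 3 (neighbors: 2, 5, 8)
  deg(7) = 3 (neighbors: 1, 3, 4)
  deg(8) = 2 (neighbors: 5, 6)

Step 2: Find maximum:
  max(3, 1, 1, 3, 4, 3, 3, 2) = 4 (vertex 5)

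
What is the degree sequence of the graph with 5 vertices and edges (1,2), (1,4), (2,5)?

Step 1: Count edges incident to each vertex:
  deg(1) = 2 (neighbors: 2, 4)
  deg(2) = 2 (neighbors: 1, 5)
  deg(3) = 0 (neighbors: none)
  deg(4) = 1 (neighbors: 1)
  deg(5) = 1 (neighbors: 2)

Step 2: Sort degrees in non-increasing order:
  Degrees: [2, 2, 0, 1, 1] -> sorted: [2, 2, 1, 1, 0]

Degree sequence: [2, 2, 1, 1, 0]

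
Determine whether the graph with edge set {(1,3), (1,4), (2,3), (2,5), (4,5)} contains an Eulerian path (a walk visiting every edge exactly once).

Step 1: Find the degree of each vertex:
  deg(1) = 2
  deg(2) = 2
  deg(3) = 2
  deg(4) = 2
  deg(5) = 2

Step 2: Count vertices with odd degree:
  All vertices have even degree (0 odd-degree vertices)

Step 3: Apply Euler's theorem:
  - Eulerian circuit exists iff graph is connected and all vertices have even degree
  - Eulerian path exists iff graph is connected and has 0 or 2 odd-degree vertices

Graph is connected with 0 odd-degree vertices.
Both Eulerian circuit and Eulerian path exist.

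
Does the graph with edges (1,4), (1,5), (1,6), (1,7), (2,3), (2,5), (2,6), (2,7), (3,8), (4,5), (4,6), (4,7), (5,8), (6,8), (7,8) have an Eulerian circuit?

Step 1: Find the degree of each vertex:
  deg(1) = 4
  deg(2) = 4
  deg(3) = 2
  deg(4) = 4
  deg(5) = 4
  deg(6) = 4
  deg(7) = 4
  deg(8) = 4

Step 2: Count vertices with odd degree:
  All vertices have even degree (0 odd-degree vertices)

Step 3: Apply Euler's theorem:
  - Eulerian circuit exists iff graph is connected and all vertices have even degree
  - Eulerian path exists iff graph is connected and has 0 or 2 odd-degree vertices

Graph is connected with 0 odd-degree vertices.
Both Eulerian circuit and Eulerian path exist.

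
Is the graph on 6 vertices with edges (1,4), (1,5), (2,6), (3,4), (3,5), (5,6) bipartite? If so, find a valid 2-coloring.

Step 1: Attempt 2-coloring using BFS:
  Start at vertex 1, assign color 0
  Color vertex 4 with color 1 (neighbor of 1)
  Color vertex 5 with color 1 (neighbor of 1)
  Color vertex 3 with color 0 (neighbor of 4)
  Color vertex 6 with color 0 (neighbor of 5)
  Color vertex 2 with color 1 (neighbor of 6)

Step 2: 2-coloring succeeded. No conflicts found.
  Set A (color 0): {1, 3, 6}
  Set B (color 1): {2, 4, 5}

The graph is bipartite with partition {1, 3, 6}, {2, 4, 5}.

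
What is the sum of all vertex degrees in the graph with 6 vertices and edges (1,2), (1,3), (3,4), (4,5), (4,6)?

Step 1: Count edges incident to each vertex:
  deg(1) = 2 (neighbors: 2, 3)
  deg(2) = 1 (neighbors: 1)
  deg(3) = 2 (neighbors: 1, 4)
  deg(4) = 3 (neighbors: 3, 5, 6)
  deg(5) = 1 (neighbors: 4)
  deg(6) = 1 (neighbors: 4)

Step 2: Sum all degrees:
  2 + 1 + 2 + 3 + 1 + 1 = 10

Verification: sum of degrees = 2 * |E| = 2 * 5 = 10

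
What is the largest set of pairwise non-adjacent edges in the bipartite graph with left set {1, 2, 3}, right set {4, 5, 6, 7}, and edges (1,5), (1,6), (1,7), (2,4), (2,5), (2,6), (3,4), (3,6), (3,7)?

Step 1: List the neighbors of each left vertex:
  1: 5, 6, 7
  2: 4, 5, 6
  3: 4, 6, 7

Step 2: Greedily match left vertices, then look for augmenting paths:
  Match 1 -- 5
  Match 2 -- 4
  Match 3 -- 6
  No augmenting path remains.

Step 3: Verify this is maximum:
  Matching size 3 = min(|L|, |R|) = min(3, 4), which is an upper bound, so this matching is maximum.

Maximum matching: {(1,5), (2,4), (3,6)}
Size: 3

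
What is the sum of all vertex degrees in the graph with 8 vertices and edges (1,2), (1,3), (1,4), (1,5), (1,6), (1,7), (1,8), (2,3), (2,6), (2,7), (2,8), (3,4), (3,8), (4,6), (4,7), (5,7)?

Step 1: Count edges incident to each vertex:
  deg(1) = 7 (neighbors: 2, 3, 4, 5, 6, 7, 8)
  deg(2) = 5 (neighbors: 1, 3, 6, 7, 8)
  deg(3) = 4 (neighbors: 1, 2, 4, 8)
  deg(4) = 4 (neighbors: 1, 3, 6, 7)
  deg(5) = 2 (neighbors: 1, 7)
  deg(6) = 3 (neighbors: 1, 2, 4)
  deg(7) = 4 (neighbors: 1, 2, 4, 5)
  deg(8) = 3 (neighbors: 1, 2, 3)

Step 2: Sum all degrees:
  7 + 5 + 4 + 4 + 2 + 3 + 4 + 3 = 32

Verification: sum of degrees = 2 * |E| = 2 * 16 = 32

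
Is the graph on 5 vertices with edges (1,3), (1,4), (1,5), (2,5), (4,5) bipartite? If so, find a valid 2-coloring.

Step 1: Attempt 2-coloring using BFS:
  Start at vertex 1, assign color 0
  Color vertex 3 with color 1 (neighbor of 1)
  Color vertex 4 with color 1 (neighbor of 1)
  Color vertex 5 with color 1 (neighbor of 1)

Step 2: Conflict found! Vertices 4 and 5 are adjacent but have the same color.
This means the graph contains an odd cycle.

The graph is NOT bipartite.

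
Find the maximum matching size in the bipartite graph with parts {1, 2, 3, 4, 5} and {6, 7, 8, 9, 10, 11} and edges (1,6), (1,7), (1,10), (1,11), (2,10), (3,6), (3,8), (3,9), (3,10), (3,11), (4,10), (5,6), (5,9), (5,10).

Step 1: List the neighbors of each left vertex:
  1: 6, 7, 10, 11
  2: 10
  3: 6, 8, 9, 10, 11
  4: 10
  5: 6, 9, 10

Step 2: Greedily match left vertices, then look for augmenting paths:
  Match 1 -- 6
  Match 2 -- 10
  Match 3 -- 8
  Match 5 -- 9
  No augmenting path remains.

Step 3: Verify this is maximum:
  Matching has size 4. The vertex set {1, 3, 5, 10} covers every edge and has size 4; any matching has at most one edge per cover vertex, so 4 is maximum (König's theorem).

Maximum matching: {(1,6), (2,10), (3,8), (5,9)}
Size: 4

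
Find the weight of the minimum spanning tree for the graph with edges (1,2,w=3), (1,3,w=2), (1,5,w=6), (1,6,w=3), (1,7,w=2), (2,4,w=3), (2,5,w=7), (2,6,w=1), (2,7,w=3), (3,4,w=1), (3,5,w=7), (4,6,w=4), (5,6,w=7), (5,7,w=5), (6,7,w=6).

Apply Kruskal's algorithm (sort edges by weight, add if no cycle):

Sorted edges by weight:
  (2,6) w=1
  (3,4) w=1
  (1,7) w=2
  (1,3) w=2
  (1,6) w=3
  (1,2) w=3
  (2,7) w=3
  (2,4) w=3
  (4,6) w=4
  (5,7) w=5
  (1,5) w=6
  (6,7) w=6
  (2,5) w=7
  (3,5) w=7
  (5,6) w=7

Add edge (2,6) w=1 -- no cycle. Running total: 1
Add edge (3,4) w=1 -- no cycle. Running total: 2
Add edge (1,7) w=2 -- no cycle. Running total: 4
Add edge (1,3) w=2 -- no cycle. Running total: 6
Add edge (1,6) w=3 -- no cycle. Running total: 9
Skip edge (1,2) w=3 -- would create cycle
Skip edge (2,7) w=3 -- would create cycle
Skip edge (2,4) w=3 -- would create cycle
Skip edge (4,6) w=4 -- would create cycle
Add edge (5,7) w=5 -- no cycle. Running total: 14

MST edges: (2,6,w=1), (3,4,w=1), (1,7,w=2), (1,3,w=2), (1,6,w=3), (5,7,w=5)
Total MST weight: 1 + 1 + 2 + 2 + 3 + 5 = 14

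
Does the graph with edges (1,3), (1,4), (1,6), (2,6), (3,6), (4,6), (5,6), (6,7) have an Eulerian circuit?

Step 1: Find the degree of each vertex:
  deg(1) = 3
  deg(2) = 1
  deg(3) = 2
  deg(4) = 2
  deg(5) = 1
  deg(6) = 6
  deg(7) = 1

Step 2: Count vertices with odd degree:
  Odd-degree vertices: 1, 2, 5, 7 (4 total)

Step 3: Apply Euler's theorem:
  - Eulerian circuit exists iff graph is connected and all vertices have even degree
  - Eulerian path exists iff graph is connected and has 0 or 2 odd-degree vertices

Graph has 4 odd-degree vertices (need 0 or 2).
Neither Eulerian path nor Eulerian circuit exists.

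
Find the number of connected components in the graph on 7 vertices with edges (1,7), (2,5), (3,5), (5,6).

Step 1: Build adjacency list from edges:
  1: 7
  2: 5
  3: 5
  4: (none)
  5: 2, 3, 6
  6: 5
  7: 1

Step 2: Run BFS/DFS from vertex 1:
  Visited: {1, 7}
  Reached 2 of 7 vertices

Step 3: Only 2 of 7 vertices reached. Graph is disconnected.
Connected components: {1, 7}, {2, 3, 5, 6}, {4}
Number of connected components: 3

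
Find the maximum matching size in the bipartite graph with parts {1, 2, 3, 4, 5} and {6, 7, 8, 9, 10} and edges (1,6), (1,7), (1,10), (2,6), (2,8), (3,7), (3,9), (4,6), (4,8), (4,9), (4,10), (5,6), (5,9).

Step 1: List the neighbors of each left vertex:
  1: 6, 7, 10
  2: 6, 8
  3: 7, 9
  4: 6, 8, 9, 10
  5: 6, 9

Step 2: Greedily match left vertices, then look for augmenting paths:
  Match 1 -- 10
  Match 2 -- 8
  Match 3 -- 7
  Match 4 -- 9
  Match 5 -- 6
  No augmenting path remains.

Step 3: Verify this is maximum:
  Matching size 5 = min(|L|, |R|) = min(5, 5), which is an upper bound, so this matching is maximum.

Maximum matching: {(1,10), (2,8), (3,7), (4,9), (5,6)}
Size: 5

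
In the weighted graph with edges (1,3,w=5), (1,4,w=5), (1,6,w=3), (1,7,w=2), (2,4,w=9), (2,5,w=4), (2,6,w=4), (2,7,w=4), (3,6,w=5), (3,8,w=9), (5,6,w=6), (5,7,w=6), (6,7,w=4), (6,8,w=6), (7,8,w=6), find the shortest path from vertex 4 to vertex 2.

Step 1: Build adjacency list with weights:
  1: 3(w=5), 4(w=5), 6(w=3), 7(w=2)
  2: 4(w=9), 5(w=4), 6(w=4), 7(w=4)
  3: 1(w=5), 6(w=5), 8(w=9)
  4: 1(w=5), 2(w=9)
  5: 2(w=4), 6(w=6), 7(w=6)
  6: 1(w=3), 2(w=4), 3(w=5), 5(w=6), 7(w=4), 8(w=6)
  7: 1(w=2), 2(w=4), 5(w=6), 6(w=4), 8(w=6)
  8: 3(w=9), 6(w=6), 7(w=6)

Step 2: Apply Dijkstra's algorithm from vertex 4:
  Visit vertex 4 (distance=0)
    Update dist[1] = 5
    Update dist[2] = 9
  Visit vertex 1 (distance=5)
    Update dist[3] = 10
    Update dist[6] = 8
    Update dist[7] = 7
  Visit vertex 7 (distance=7)
    Update dist[5] = 13
    Update dist[8] = 13
  Visit vertex 6 (distance=8)
  Visit vertex 2 (distance=9)

Step 3: Shortest path: 4 -> 2
Total weight: 9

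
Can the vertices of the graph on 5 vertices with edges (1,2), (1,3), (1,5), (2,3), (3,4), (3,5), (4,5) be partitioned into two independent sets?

Step 1: Attempt 2-coloring using BFS:
  Start at vertex 1, assign color 0
  Color vertex 2 with color 1 (neighbor of 1)
  Color vertex 3 with color 1 (neighbor of 1)
  Color vertex 5 with color 1 (neighbor of 1)

Step 2: Conflict found! Vertices 2 and 3 are adjacent but have the same color.
This means the graph contains an odd cycle.

The graph is NOT bipartite.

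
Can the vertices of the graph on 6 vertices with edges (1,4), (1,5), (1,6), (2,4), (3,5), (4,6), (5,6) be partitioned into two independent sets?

Step 1: Attempt 2-coloring using BFS:
  Start at vertex 1, assign color 0
  Color vertex 4 with color 1 (neighbor of 1)
  Color vertex 5 with color 1 (neighbor of 1)
  Color vertex 6 with color 1 (neighbor of 1)
  Color vertex 2 with color 0 (neighbor of 4)

Step 2: Conflict found! Vertices 4 and 6 are adjacent but have the same color.
This means the graph contains an odd cycle.

The graph is NOT bipartite.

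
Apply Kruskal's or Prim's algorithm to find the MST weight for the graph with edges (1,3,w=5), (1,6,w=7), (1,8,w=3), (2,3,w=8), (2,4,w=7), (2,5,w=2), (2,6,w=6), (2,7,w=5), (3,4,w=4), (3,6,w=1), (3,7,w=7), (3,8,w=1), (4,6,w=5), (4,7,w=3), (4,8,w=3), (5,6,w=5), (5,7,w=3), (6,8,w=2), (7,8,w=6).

Apply Kruskal's algorithm (sort edges by weight, add if no cycle):

Sorted edges by weight:
  (3,8) w=1
  (3,6) w=1
  (2,5) w=2
  (6,8) w=2
  (1,8) w=3
  (4,7) w=3
  (4,8) w=3
  (5,7) w=3
  (3,4) w=4
  (1,3) w=5
  (2,7) w=5
  (4,6) w=5
  (5,6) w=5
  (2,6) w=6
  (7,8) w=6
  (1,6) w=7
  (2,4) w=7
  (3,7) w=7
  (2,3) w=8

Add edge (3,8) w=1 -- no cycle. Running total: 1
Add edge (3,6) w=1 -- no cycle. Running total: 2
Add edge (2,5) w=2 -- no cycle. Running total: 4
Skip edge (6,8) w=2 -- would create cycle
Add edge (1,8) w=3 -- no cycle. Running total: 7
Add edge (4,7) w=3 -- no cycle. Running total: 10
Add edge (4,8) w=3 -- no cycle. Running total: 13
Add edge (5,7) w=3 -- no cycle. Running total: 16

MST edges: (3,8,w=1), (3,6,w=1), (2,5,w=2), (1,8,w=3), (4,7,w=3), (4,8,w=3), (5,7,w=3)
Total MST weight: 1 + 1 + 2 + 3 + 3 + 3 + 3 = 16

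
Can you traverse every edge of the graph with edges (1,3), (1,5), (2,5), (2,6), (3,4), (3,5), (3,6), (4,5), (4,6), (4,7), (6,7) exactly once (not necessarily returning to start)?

Step 1: Find the degree of each vertex:
  deg(1) = 2
  deg(2) = 2
  deg(3) = 4
  deg(4) = 4
  deg(5) = 4
  deg(6) = 4
  deg(7) = 2

Step 2: Count vertices with odd degree:
  All vertices have even degree (0 odd-degree vertices)

Step 3: Apply Euler's theorem:
  - Eulerian circuit exists iff graph is connected and all vertices have even degree
  - Eulerian path exists iff graph is connected and has 0 or 2 odd-degree vertices

Graph is connected with 0 odd-degree vertices.
Both Eulerian circuit and Eulerian path exist.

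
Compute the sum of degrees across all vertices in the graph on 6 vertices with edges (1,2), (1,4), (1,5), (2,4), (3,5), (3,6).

Step 1: Count edges incident to each vertex:
  deg(1) = 3 (neighbors: 2, 4, 5)
  deg(2) = 2 (neighbors: 1, 4)
  deg(3) = 2 (neighbors: 5, 6)
  deg(4) = 2 (neighbors: 1, 2)
  deg(5) = 2 (neighbors: 1, 3)
  deg(6) = 1 (neighbors: 3)

Step 2: Sum all degrees:
  3 + 2 + 2 + 2 + 2 + 1 = 12

Verification: sum of degrees = 2 * |E| = 2 * 6 = 12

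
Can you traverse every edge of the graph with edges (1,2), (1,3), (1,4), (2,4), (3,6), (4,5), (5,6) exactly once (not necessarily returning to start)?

Step 1: Find the degree of each vertex:
  deg(1) = 3
  deg(2) = 2
  deg(3) = 2
  deg(4) = 3
  deg(5) = 2
  deg(6) = 2

Step 2: Count vertices with odd degree:
  Odd-degree vertices: 1, 4 (2 total)

Step 3: Apply Euler's theorem:
  - Eulerian circuit exists iff graph is connected and all vertices have even degree
  - Eulerian path exists iff graph is connected and has 0 or 2 odd-degree vertices

Graph is connected with exactly 2 odd-degree vertices (1, 4).
Eulerian path exists (starting and ending at the odd-degree vertices), but no Eulerian circuit.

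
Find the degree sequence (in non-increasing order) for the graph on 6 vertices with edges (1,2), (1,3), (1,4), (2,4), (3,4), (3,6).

Step 1: Count edges incident to each vertex:
  deg(1) = 3 (neighbors: 2, 3, 4)
  deg(2) = 2 (neighbors: 1, 4)
  deg(3) = 3 (neighbors: 1, 4, 6)
  deg(4) = 3 (neighbors: 1, 2, 3)
  deg(5) = 0 (neighbors: none)
  deg(6) = 1 (neighbors: 3)

Step 2: Sort degrees in non-increasing order:
  Degrees: [3, 2, 3, 3, 0, 1] -> sorted: [3, 3, 3, 2, 1, 0]

Degree sequence: [3, 3, 3, 2, 1, 0]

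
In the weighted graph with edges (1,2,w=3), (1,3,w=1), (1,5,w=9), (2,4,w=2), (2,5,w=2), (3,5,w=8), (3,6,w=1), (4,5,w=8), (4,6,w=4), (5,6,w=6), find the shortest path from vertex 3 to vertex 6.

Step 1: Build adjacency list with weights:
  1: 2(w=3), 3(w=1), 5(w=9)
  2: 1(w=3), 4(w=2), 5(w=2)
  3: 1(w=1), 5(w=8), 6(w=1)
  4: 2(w=2), 5(w=8), 6(w=4)
  5: 1(w=9), 2(w=2), 3(w=8), 4(w=8), 6(w=6)
  6: 3(w=1), 4(w=4), 5(w=6)

Step 2: Apply Dijkstra's algorithm from vertex 3:
  Visit vertex 3 (distance=0)
    Update dist[1] = 1
    Update dist[5] = 8
    Update dist[6] = 1
  Visit vertex 1 (distance=1)
    Update dist[2] = 4
  Visit vertex 6 (distance=1)
    Update dist[4] = 5
    Update dist[5] = 7

Step 3: Shortest path: 3 -> 6
Total weight: 1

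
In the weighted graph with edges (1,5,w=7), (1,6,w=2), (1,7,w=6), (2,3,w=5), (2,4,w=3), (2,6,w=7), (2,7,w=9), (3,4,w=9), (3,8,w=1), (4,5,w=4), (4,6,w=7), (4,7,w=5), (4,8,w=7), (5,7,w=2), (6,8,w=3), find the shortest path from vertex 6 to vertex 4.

Step 1: Build adjacency list with weights:
  1: 5(w=7), 6(w=2), 7(w=6)
  2: 3(w=5), 4(w=3), 6(w=7), 7(w=9)
  3: 2(w=5), 4(w=9), 8(w=1)
  4: 2(w=3), 3(w=9), 5(w=4), 6(w=7), 7(w=5), 8(w=7)
  5: 1(w=7), 4(w=4), 7(w=2)
  6: 1(w=2), 2(w=7), 4(w=7), 8(w=3)
  7: 1(w=6), 2(w=9), 4(w=5), 5(w=2)
  8: 3(w=1), 4(w=7), 6(w=3)

Step 2: Apply Dijkstra's algorithm from vertex 6:
  Visit vertex 6 (distance=0)
    Update dist[1] = 2
    Update dist[2] = 7
    Update dist[4] = 7
    Update dist[8] = 3
  Visit vertex 1 (distance=2)
    Update dist[5] = 9
    Update dist[7] = 8
  Visit vertex 8 (distance=3)
    Update dist[3] = 4
  Visit vertex 3 (distance=4)
  Visit vertex 2 (distance=7)
  Visit vertex 4 (distance=7)

Step 3: Shortest path: 6 -> 4
Total weight: 7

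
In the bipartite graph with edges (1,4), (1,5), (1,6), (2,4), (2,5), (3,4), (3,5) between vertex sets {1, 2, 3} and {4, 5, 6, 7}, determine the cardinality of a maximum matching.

Step 1: List the neighbors of each left vertex:
  1: 4, 5, 6
  2: 4, 5
  3: 4, 5

Step 2: Greedily match left vertices, then look for augmenting paths:
  Match 1 -- 6
  Match 2 -- 5
  Match 3 -- 4
  No augmenting path remains.

Step 3: Verify this is maximum:
  Matching size 3 = min(|L|, |R|) = min(3, 4), which is an upper bound, so this matching is maximum.

Maximum matching: {(1,6), (2,5), (3,4)}
Size: 3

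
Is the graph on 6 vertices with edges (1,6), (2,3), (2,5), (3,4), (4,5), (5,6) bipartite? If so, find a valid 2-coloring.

Step 1: Attempt 2-coloring using BFS:
  Start at vertex 1, assign color 0
  Color vertex 6 with color 1 (neighbor of 1)
  Color vertex 5 with color 0 (neighbor of 6)
  Color vertex 2 with color 1 (neighbor of 5)
  Color vertex 4 with color 1 (neighbor of 5)
  Color vertex 3 with color 0 (neighbor of 2)

Step 2: 2-coloring succeeded. No conflicts found.
  Set A (color 0): {1, 3, 5}
  Set B (color 1): {2, 4, 6}

The graph is bipartite with partition {1, 3, 5}, {2, 4, 6}.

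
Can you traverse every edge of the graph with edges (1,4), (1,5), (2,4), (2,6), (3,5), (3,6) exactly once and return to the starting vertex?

Step 1: Find the degree of each vertex:
  deg(1) = 2
  deg(2) = 2
  deg(3) = 2
  deg(4) = 2
  deg(5) = 2
  deg(6) = 2

Step 2: Count vertices with odd degree:
  All vertices have even degree (0 odd-degree vertices)

Step 3: Apply Euler's theorem:
  - Eulerian circuit exists iff graph is connected and all vertices have even degree
  - Eulerian path exists iff graph is connected and has 0 or 2 odd-degree vertices

Graph is connected with 0 odd-degree vertices.
Both Eulerian circuit and Eulerian path exist.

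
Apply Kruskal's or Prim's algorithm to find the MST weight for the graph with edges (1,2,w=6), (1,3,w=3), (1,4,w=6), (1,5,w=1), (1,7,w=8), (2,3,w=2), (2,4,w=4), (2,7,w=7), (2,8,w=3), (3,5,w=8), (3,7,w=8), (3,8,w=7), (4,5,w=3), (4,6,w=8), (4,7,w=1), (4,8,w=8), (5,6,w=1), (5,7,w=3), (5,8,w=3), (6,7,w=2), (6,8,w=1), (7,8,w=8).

Apply Kruskal's algorithm (sort edges by weight, add if no cycle):

Sorted edges by weight:
  (1,5) w=1
  (4,7) w=1
  (5,6) w=1
  (6,8) w=1
  (2,3) w=2
  (6,7) w=2
  (1,3) w=3
  (2,8) w=3
  (4,5) w=3
  (5,7) w=3
  (5,8) w=3
  (2,4) w=4
  (1,4) w=6
  (1,2) w=6
  (2,7) w=7
  (3,8) w=7
  (1,7) w=8
  (3,5) w=8
  (3,7) w=8
  (4,8) w=8
  (4,6) w=8
  (7,8) w=8

Add edge (1,5) w=1 -- no cycle. Running total: 1
Add edge (4,7) w=1 -- no cycle. Running total: 2
Add edge (5,6) w=1 -- no cycle. Running total: 3
Add edge (6,8) w=1 -- no cycle. Running total: 4
Add edge (2,3) w=2 -- no cycle. Running total: 6
Add edge (6,7) w=2 -- no cycle. Running total: 8
Add edge (1,3) w=3 -- no cycle. Running total: 11

MST edges: (1,5,w=1), (4,7,w=1), (5,6,w=1), (6,8,w=1), (2,3,w=2), (6,7,w=2), (1,3,w=3)
Total MST weight: 1 + 1 + 1 + 1 + 2 + 2 + 3 = 11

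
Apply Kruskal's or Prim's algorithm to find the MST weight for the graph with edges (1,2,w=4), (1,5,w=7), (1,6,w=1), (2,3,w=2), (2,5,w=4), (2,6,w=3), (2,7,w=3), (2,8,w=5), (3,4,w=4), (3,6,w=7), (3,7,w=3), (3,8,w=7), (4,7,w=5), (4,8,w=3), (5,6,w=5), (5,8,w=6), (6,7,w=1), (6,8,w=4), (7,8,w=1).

Apply Kruskal's algorithm (sort edges by weight, add if no cycle):

Sorted edges by weight:
  (1,6) w=1
  (6,7) w=1
  (7,8) w=1
  (2,3) w=2
  (2,6) w=3
  (2,7) w=3
  (3,7) w=3
  (4,8) w=3
  (1,2) w=4
  (2,5) w=4
  (3,4) w=4
  (6,8) w=4
  (2,8) w=5
  (4,7) w=5
  (5,6) w=5
  (5,8) w=6
  (1,5) w=7
  (3,6) w=7
  (3,8) w=7

Add edge (1,6) w=1 -- no cycle. Running total: 1
Add edge (6,7) w=1 -- no cycle. Running total: 2
Add edge (7,8) w=1 -- no cycle. Running total: 3
Add edge (2,3) w=2 -- no cycle. Running total: 5
Add edge (2,6) w=3 -- no cycle. Running total: 8
Skip edge (2,7) w=3 -- would create cycle
Skip edge (3,7) w=3 -- would create cycle
Add edge (4,8) w=3 -- no cycle. Running total: 11
Skip edge (1,2) w=4 -- would create cycle
Add edge (2,5) w=4 -- no cycle. Running total: 15

MST edges: (1,6,w=1), (6,7,w=1), (7,8,w=1), (2,3,w=2), (2,6,w=3), (4,8,w=3), (2,5,w=4)
Total MST weight: 1 + 1 + 1 + 2 + 3 + 3 + 4 = 15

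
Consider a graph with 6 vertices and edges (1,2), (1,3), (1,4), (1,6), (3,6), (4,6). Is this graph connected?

Step 1: Build adjacency list from edges:
  1: 2, 3, 4, 6
  2: 1
  3: 1, 6
  4: 1, 6
  5: (none)
  6: 1, 3, 4

Step 2: Run BFS/DFS from vertex 1:
  Visited: {1, 2, 3, 4, 6}
  Reached 5 of 6 vertices

Step 3: Only 5 of 6 vertices reached. Graph is disconnected.
Connected components: {1, 2, 3, 4, 6}, {5}
Answer: No, the graph is not connected (2 components).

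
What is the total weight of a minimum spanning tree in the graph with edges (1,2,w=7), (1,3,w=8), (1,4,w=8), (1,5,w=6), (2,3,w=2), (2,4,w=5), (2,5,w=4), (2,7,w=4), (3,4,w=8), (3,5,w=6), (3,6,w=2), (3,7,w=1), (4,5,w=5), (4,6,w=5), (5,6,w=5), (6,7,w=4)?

Apply Kruskal's algorithm (sort edges by weight, add if no cycle):

Sorted edges by weight:
  (3,7) w=1
  (2,3) w=2
  (3,6) w=2
  (2,5) w=4
  (2,7) w=4
  (6,7) w=4
  (2,4) w=5
  (4,6) w=5
  (4,5) w=5
  (5,6) w=5
  (1,5) w=6
  (3,5) w=6
  (1,2) w=7
  (1,4) w=8
  (1,3) w=8
  (3,4) w=8

Add edge (3,7) w=1 -- no cycle. Running total: 1
Add edge (2,3) w=2 -- no cycle. Running total: 3
Add edge (3,6) w=2 -- no cycle. Running total: 5
Add edge (2,5) w=4 -- no cycle. Running total: 9
Skip edge (2,7) w=4 -- would create cycle
Skip edge (6,7) w=4 -- would create cycle
Add edge (2,4) w=5 -- no cycle. Running total: 14
Skip edge (4,6) w=5 -- would create cycle
Skip edge (4,5) w=5 -- would create cycle
Skip edge (5,6) w=5 -- would create cycle
Add edge (1,5) w=6 -- no cycle. Running total: 20

MST edges: (3,7,w=1), (2,3,w=2), (3,6,w=2), (2,5,w=4), (2,4,w=5), (1,5,w=6)
Total MST weight: 1 + 2 + 2 + 4 + 5 + 6 = 20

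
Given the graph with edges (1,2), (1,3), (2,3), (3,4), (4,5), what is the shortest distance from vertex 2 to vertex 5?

Step 1: Build adjacency list:
  1: 2, 3
  2: 1, 3
  3: 1, 2, 4
  4: 3, 5
  5: 4

Step 2: BFS from vertex 2 to find shortest path to 5:
  vertex 1 reached at distance 1
  vertex 3 reached at distance 1
  vertex 4 reached at distance 2
  vertex 5 reached at distance 3

Step 3: Shortest path: 2 -> 3 -> 4 -> 5
Path length: 3 edges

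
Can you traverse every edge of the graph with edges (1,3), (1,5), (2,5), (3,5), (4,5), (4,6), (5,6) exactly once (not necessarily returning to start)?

Step 1: Find the degree of each vertex:
  deg(1) = 2
  deg(2) = 1
  deg(3) = 2
  deg(4) = 2
  deg(5) = 5
  deg(6) = 2

Step 2: Count vertices with odd degree:
  Odd-degree vertices: 2, 5 (2 total)

Step 3: Apply Euler's theorem:
  - Eulerian circuit exists iff graph is connected and all vertices have even degree
  - Eulerian path exists iff graph is connected and has 0 or 2 odd-degree vertices

Graph is connected with exactly 2 odd-degree vertices (2, 5).
Eulerian path exists (starting and ending at the odd-degree vertices), but no Eulerian circuit.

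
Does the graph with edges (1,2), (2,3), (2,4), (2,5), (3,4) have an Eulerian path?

Step 1: Find the degree of each vertex:
  deg(1) = 1
  deg(2) = 4
  deg(3) = 2
  deg(4) = 2
  deg(5) = 1

Step 2: Count vertices with odd degree:
  Odd-degree vertices: 1, 5 (2 total)

Step 3: Apply Euler's theorem:
  - Eulerian circuit exists iff graph is connected and all vertices have even degree
  - Eulerian path exists iff graph is connected and has 0 or 2 odd-degree vertices

Graph is connected with exactly 2 odd-degree vertices (1, 5).
Eulerian path exists (starting and ending at the odd-degree vertices), but no Eulerian circuit.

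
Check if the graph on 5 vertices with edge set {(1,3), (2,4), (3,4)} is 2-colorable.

Step 1: Attempt 2-coloring using BFS:
  Start at vertex 1, assign color 0
  Color vertex 3 with color 1 (neighbor of 1)
  Color vertex 4 with color 0 (neighbor of 3)
  Color vertex 2 with color 1 (neighbor of 4)
  Start new component at vertex 5, assign color 0

Step 2: 2-coloring succeeded. No conflicts found.
  Set A (color 0): {1, 4, 5}
  Set B (color 1): {2, 3}

The graph is bipartite with partition {1, 4, 5}, {2, 3}.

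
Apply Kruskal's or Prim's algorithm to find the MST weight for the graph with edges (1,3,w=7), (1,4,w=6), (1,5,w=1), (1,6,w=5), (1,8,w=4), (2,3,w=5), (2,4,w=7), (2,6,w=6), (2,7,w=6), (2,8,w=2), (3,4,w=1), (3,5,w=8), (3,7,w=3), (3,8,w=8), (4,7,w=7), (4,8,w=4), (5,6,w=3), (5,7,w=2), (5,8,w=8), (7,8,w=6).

Apply Kruskal's algorithm (sort edges by weight, add if no cycle):

Sorted edges by weight:
  (1,5) w=1
  (3,4) w=1
  (2,8) w=2
  (5,7) w=2
  (3,7) w=3
  (5,6) w=3
  (1,8) w=4
  (4,8) w=4
  (1,6) w=5
  (2,3) w=5
  (1,4) w=6
  (2,7) w=6
  (2,6) w=6
  (7,8) w=6
  (1,3) w=7
  (2,4) w=7
  (4,7) w=7
  (3,5) w=8
  (3,8) w=8
  (5,8) w=8

Add edge (1,5) w=1 -- no cycle. Running total: 1
Add edge (3,4) w=1 -- no cycle. Running total: 2
Add edge (2,8) w=2 -- no cycle. Running total: 4
Add edge (5,7) w=2 -- no cycle. Running total: 6
Add edge (3,7) w=3 -- no cycle. Running total: 9
Add edge (5,6) w=3 -- no cycle. Running total: 12
Add edge (1,8) w=4 -- no cycle. Running total: 16

MST edges: (1,5,w=1), (3,4,w=1), (2,8,w=2), (5,7,w=2), (3,7,w=3), (5,6,w=3), (1,8,w=4)
Total MST weight: 1 + 1 + 2 + 2 + 3 + 3 + 4 = 16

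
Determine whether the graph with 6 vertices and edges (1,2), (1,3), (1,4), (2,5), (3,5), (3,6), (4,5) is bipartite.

Step 1: Attempt 2-coloring using BFS:
  Start at vertex 1, assign color 0
  Color vertex 2 with color 1 (neighbor of 1)
  Color vertex 3 with color 1 (neighbor of 1)
  Color vertex 4 with color 1 (neighbor of 1)
  Color vertex 5 with color 0 (neighbor of 2)
  Color vertex 6 with color 0 (neighbor of 3)

Step 2: 2-coloring succeeded. No conflicts found.
  Set A (color 0): {1, 5, 6}
  Set B (color 1): {2, 3, 4}

The graph is bipartite with partition {1, 5, 6}, {2, 3, 4}.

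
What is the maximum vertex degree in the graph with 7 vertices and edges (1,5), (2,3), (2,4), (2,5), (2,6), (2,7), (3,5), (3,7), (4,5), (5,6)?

Step 1: Count edges incident to each vertex:
  deg(1) = 1 (neighbors: 5)
  deg(2) = 5 (neighbors: 3, 4, 5, 6, 7)
  deg(3) = 3 (neighbors: 2, 5, 7)
  deg(4) = 2 (neighbors: 2, 5)
  deg(5) = 5 (neighbors: 1, 2, 3, 4, 6)
  deg(6) = 2 (neighbors: 2, 5)
  deg(7) = 2 (neighbors: 2, 3)

Step 2: Find maximum:
  max(1, 5, 3, 2, 5, 2, 2) = 5 (vertex 2)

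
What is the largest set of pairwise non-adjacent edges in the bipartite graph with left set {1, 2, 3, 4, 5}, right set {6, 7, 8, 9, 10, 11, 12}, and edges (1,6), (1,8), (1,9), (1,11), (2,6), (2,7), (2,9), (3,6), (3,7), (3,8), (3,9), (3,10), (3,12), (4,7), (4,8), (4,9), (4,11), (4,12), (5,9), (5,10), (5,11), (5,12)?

Step 1: List the neighbors of each left vertex:
  1: 6, 8, 9, 11
  2: 6, 7, 9
  3: 6, 7, 8, 9, 10, 12
  4: 7, 8, 9, 11, 12
  5: 9, 10, 11, 12

Step 2: Greedily match left vertices, then look for augmenting paths:
  Match 1 -- 6
  Match 2 -- 7
  Match 3 -- 8
  Match 4 -- 9
  Match 5 -- 10
  No augmenting path remains.

Step 3: Verify this is maximum:
  Matching size 5 = min(|L|, |R|) = min(5, 7), which is an upper bound, so this matching is maximum.

Maximum matching: {(1,6), (2,7), (3,8), (4,9), (5,10)}
Size: 5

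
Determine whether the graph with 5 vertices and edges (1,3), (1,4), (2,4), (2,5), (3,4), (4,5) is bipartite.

Step 1: Attempt 2-coloring using BFS:
  Start at vertex 1, assign color 0
  Color vertex 3 with color 1 (neighbor of 1)
  Color vertex 4 with color 1 (neighbor of 1)

Step 2: Conflict found! Vertices 3 and 4 are adjacent but have the same color.
This means the graph contains an odd cycle.

The graph is NOT bipartite.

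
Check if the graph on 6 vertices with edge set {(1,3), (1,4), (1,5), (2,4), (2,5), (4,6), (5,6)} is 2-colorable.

Step 1: Attempt 2-coloring using BFS:
  Start at vertex 1, assign color 0
  Color vertex 3 with color 1 (neighbor of 1)
  Color vertex 4 with color 1 (neighbor of 1)
  Color vertex 5 with color 1 (neighbor of 1)
  Color vertex 2 with color 0 (neighbor of 4)
  Color vertex 6 with color 0 (neighbor of 4)

Step 2: 2-coloring succeeded. No conflicts found.
  Set A (color 0): {1, 2, 6}
  Set B (color 1): {3, 4, 5}

The graph is bipartite with partition {1, 2, 6}, {3, 4, 5}.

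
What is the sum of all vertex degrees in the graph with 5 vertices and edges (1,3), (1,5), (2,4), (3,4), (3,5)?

Step 1: Count edges incident to each vertex:
  deg(1) = 2 (neighbors: 3, 5)
  deg(2) = 1 (neighbors: 4)
  deg(3) = 3 (neighbors: 1, 4, 5)
  deg(4) = 2 (neighbors: 2, 3)
  deg(5) = 2 (neighbors: 1, 3)

Step 2: Sum all degrees:
  2 + 1 + 3 + 2 + 2 = 10

Verification: sum of degrees = 2 * |E| = 2 * 5 = 10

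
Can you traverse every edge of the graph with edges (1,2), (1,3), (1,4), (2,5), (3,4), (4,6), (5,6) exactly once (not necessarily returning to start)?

Step 1: Find the degree of each vertex:
  deg(1) = 3
  deg(2) = 2
  deg(3) = 2
  deg(4) = 3
  deg(5) = 2
  deg(6) = 2

Step 2: Count vertices with odd degree:
  Odd-degree vertices: 1, 4 (2 total)

Step 3: Apply Euler's theorem:
  - Eulerian circuit exists iff graph is connected and all vertices have even degree
  - Eulerian path exists iff graph is connected and has 0 or 2 odd-degree vertices

Graph is connected with exactly 2 odd-degree vertices (1, 4).
Eulerian path exists (starting and ending at the odd-degree vertices), but no Eulerian circuit.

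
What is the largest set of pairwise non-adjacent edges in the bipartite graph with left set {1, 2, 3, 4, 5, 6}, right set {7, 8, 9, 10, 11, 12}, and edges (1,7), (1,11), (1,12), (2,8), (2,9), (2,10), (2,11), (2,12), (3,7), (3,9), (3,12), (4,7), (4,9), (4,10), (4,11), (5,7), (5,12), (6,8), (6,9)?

Step 1: List the neighbors of each left vertex:
  1: 7, 11, 12
  2: 8, 9, 10, 11, 12
  3: 7, 9, 12
  4: 7, 9, 10, 11
  5: 7, 12
  6: 8, 9

Step 2: Greedily match left vertices, then look for augmenting paths:
  Match 1 -- 7
  Match 2 -- 11
  Match 3 -- 9
  Match 4 -- 10
  Match 5 -- 12
  Match 6 -- 8
  No augmenting path remains.

Step 3: Verify this is maximum:
  Matching size 6 = min(|L|, |R|) = min(6, 6), which is an upper bound, so this matching is maximum.

Maximum matching: {(1,7), (2,11), (3,9), (4,10), (5,12), (6,8)}
Size: 6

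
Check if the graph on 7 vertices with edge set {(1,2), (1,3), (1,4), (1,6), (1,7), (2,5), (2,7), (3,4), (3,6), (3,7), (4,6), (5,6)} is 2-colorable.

Step 1: Attempt 2-coloring using BFS:
  Start at vertex 1, assign color 0
  Color vertex 2 with color 1 (neighbor of 1)
  Color vertex 3 with color 1 (neighbor of 1)
  Color vertex 4 with color 1 (neighbor of 1)
  Color vertex 6 with color 1 (neighbor of 1)
  Color vertex 7 with color 1 (neighbor of 1)
  Color vertex 5 with color 0 (neighbor of 2)

Step 2: Conflict found! Vertices 2 and 7 are adjacent but have the same color.
This means the graph contains an odd cycle.

The graph is NOT bipartite.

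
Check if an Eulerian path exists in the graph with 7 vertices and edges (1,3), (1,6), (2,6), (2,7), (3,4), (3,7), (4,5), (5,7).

Step 1: Find the degree of each vertex:
  deg(1) = 2
  deg(2) = 2
  deg(3) = 3
  deg(4) = 2
  deg(5) = 2
  deg(6) = 2
  deg(7) = 3

Step 2: Count vertices with odd degree:
  Odd-degree vertices: 3, 7 (2 total)

Step 3: Apply Euler's theorem:
  - Eulerian circuit exists iff graph is connected and all vertices have even degree
  - Eulerian path exists iff graph is connected and has 0 or 2 odd-degree vertices

Graph is connected with exactly 2 odd-degree vertices (3, 7).
Eulerian path exists (starting and ending at the odd-degree vertices), but no Eulerian circuit.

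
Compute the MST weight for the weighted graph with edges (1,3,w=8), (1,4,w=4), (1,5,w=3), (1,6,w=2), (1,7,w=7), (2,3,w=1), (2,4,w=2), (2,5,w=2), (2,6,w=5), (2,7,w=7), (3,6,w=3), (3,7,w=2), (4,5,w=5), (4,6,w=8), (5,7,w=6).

Apply Kruskal's algorithm (sort edges by weight, add if no cycle):

Sorted edges by weight:
  (2,3) w=1
  (1,6) w=2
  (2,4) w=2
  (2,5) w=2
  (3,7) w=2
  (1,5) w=3
  (3,6) w=3
  (1,4) w=4
  (2,6) w=5
  (4,5) w=5
  (5,7) w=6
  (1,7) w=7
  (2,7) w=7
  (1,3) w=8
  (4,6) w=8

Add edge (2,3) w=1 -- no cycle. Running total: 1
Add edge (1,6) w=2 -- no cycle. Running total: 3
Add edge (2,4) w=2 -- no cycle. Running total: 5
Add edge (2,5) w=2 -- no cycle. Running total: 7
Add edge (3,7) w=2 -- no cycle. Running total: 9
Add edge (1,5) w=3 -- no cycle. Running total: 12

MST edges: (2,3,w=1), (1,6,w=2), (2,4,w=2), (2,5,w=2), (3,7,w=2), (1,5,w=3)
Total MST weight: 1 + 2 + 2 + 2 + 2 + 3 = 12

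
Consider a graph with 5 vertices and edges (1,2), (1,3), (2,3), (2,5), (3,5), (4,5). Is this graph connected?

Step 1: Build adjacency list from edges:
  1: 2, 3
  2: 1, 3, 5
  3: 1, 2, 5
  4: 5
  5: 2, 3, 4

Step 2: Run BFS/DFS from vertex 1:
  Visited: {1, 2, 3, 5, 4}
  Reached 5 of 5 vertices

Step 3: All 5 vertices reached from vertex 1, so the graph is connected.
Answer: Yes, the graph is connected.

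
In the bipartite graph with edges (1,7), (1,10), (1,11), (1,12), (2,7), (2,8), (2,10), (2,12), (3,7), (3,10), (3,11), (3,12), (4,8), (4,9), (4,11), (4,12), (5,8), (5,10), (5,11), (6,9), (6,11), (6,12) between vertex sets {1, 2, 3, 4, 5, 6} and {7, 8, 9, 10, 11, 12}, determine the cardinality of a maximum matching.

Step 1: List the neighbors of each left vertex:
  1: 7, 10, 11, 12
  2: 7, 8, 10, 12
  3: 7, 10, 11, 12
  4: 8, 9, 11, 12
  5: 8, 10, 11
  6: 9, 11, 12

Step 2: Greedily match left vertices, then look for augmenting paths:
  Match 1 -- 7
  Match 2 -- 8
  Match 3 -- 10
  Match 4 -- 9
  Match 5 -- 11
  Match 6 -- 12
  No augmenting path remains.

Step 3: Verify this is maximum:
  Matching size 6 = min(|L|, |R|) = min(6, 6), which is an upper bound, so this matching is maximum.

Maximum matching: {(1,7), (2,8), (3,10), (4,9), (5,11), (6,12)}
Size: 6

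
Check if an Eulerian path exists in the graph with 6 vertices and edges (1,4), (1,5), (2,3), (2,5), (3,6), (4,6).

Step 1: Find the degree of each vertex:
  deg(1) = 2
  deg(2) = 2
  deg(3) = 2
  deg(4) = 2
  deg(5) = 2
  deg(6) = 2

Step 2: Count vertices with odd degree:
  All vertices have even degree (0 odd-degree vertices)

Step 3: Apply Euler's theorem:
  - Eulerian circuit exists iff graph is connected and all vertices have even degree
  - Eulerian path exists iff graph is connected and has 0 or 2 odd-degree vertices

Graph is connected with 0 odd-degree vertices.
Both Eulerian circuit and Eulerian path exist.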